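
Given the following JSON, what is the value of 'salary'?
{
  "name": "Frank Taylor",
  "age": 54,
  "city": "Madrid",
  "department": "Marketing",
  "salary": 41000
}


Looking up field 'salary'
Value: 41000

41000


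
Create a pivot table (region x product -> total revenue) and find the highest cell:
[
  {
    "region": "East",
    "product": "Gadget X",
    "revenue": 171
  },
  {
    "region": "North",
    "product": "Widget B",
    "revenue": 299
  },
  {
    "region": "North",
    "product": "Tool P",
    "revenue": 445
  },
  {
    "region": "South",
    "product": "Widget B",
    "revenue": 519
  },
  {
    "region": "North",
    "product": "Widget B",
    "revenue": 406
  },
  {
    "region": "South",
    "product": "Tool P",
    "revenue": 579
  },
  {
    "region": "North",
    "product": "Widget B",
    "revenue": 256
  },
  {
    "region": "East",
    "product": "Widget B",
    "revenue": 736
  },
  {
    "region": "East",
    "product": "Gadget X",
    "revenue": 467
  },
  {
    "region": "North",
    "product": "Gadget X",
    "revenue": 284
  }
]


Pivot: region (rows) x product (columns) -> total revenue

     Gadget X      Tool P        Widget B    
East           638             0           736  
North          284           445           961  
South            0           579           519  

Highest: North / Widget B = $961

North / Widget B = $961


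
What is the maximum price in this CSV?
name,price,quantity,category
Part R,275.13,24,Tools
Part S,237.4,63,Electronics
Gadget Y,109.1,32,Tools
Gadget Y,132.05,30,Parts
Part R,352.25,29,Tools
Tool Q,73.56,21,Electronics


Computing maximum price:
Values: [275.13, 237.4, 109.1, 132.05, 352.25, 73.56]
Max = 352.25

352.25


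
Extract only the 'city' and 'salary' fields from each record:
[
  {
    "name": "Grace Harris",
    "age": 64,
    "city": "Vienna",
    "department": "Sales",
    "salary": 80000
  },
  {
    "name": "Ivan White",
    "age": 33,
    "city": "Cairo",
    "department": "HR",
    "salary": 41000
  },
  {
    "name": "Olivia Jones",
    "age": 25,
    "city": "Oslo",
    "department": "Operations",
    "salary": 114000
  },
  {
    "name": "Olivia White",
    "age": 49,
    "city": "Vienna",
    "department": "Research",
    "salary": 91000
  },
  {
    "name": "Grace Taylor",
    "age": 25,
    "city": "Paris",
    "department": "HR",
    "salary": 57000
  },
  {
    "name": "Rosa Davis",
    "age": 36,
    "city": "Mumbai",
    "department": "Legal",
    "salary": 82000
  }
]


Original: 6 records with fields: name, age, city, department, salary
Keep: ['city', 'salary']
Drop: ['name', 'age', 'department']
Result: 6 records, 2 fields each

[
  {
    "city": "Vienna",
    "salary": 80000
  },
  {
    "city": "Cairo",
    "salary": 41000
  },
  {
    "city": "Oslo",
    "salary": 114000
  },
  {
    "city": "Vienna",
    "salary": 91000
  },
  {
    "city": "Paris",
    "salary": 57000
  },
  {
    "city": "Mumbai",
    "salary": 82000
  }
]


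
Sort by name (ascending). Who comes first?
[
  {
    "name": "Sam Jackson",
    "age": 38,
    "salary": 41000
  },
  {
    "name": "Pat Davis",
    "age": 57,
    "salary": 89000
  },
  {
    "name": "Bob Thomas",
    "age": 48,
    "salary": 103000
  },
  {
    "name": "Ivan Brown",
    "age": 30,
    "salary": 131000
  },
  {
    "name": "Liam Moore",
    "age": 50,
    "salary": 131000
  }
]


Sort by: name (ascending)

Sorted order:
  1. Bob Thomas (name = Bob Thomas)
  2. Ivan Brown (name = Ivan Brown)
  3. Liam Moore (name = Liam Moore)
  4. Pat Davis (name = Pat Davis)
  5. Sam Jackson (name = Sam Jackson)

First: Bob Thomas

Bob Thomas


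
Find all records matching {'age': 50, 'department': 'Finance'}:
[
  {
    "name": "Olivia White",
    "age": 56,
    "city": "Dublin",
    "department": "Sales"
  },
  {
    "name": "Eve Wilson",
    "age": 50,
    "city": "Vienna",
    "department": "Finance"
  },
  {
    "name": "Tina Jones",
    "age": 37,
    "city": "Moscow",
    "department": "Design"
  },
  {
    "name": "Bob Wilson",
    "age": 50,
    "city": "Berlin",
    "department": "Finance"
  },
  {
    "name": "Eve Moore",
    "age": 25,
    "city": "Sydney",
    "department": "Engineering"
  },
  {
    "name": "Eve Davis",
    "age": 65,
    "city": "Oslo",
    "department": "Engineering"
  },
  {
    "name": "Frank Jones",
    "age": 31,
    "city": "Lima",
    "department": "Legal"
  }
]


Search criteria: {'age': 50, 'department': 'Finance'}

Checking 7 records:
  Olivia White: {age: 56, department: Sales}
  Eve Wilson: {age: 50, department: Finance} <-- MATCH
  Tina Jones: {age: 37, department: Design}
  Bob Wilson: {age: 50, department: Finance} <-- MATCH
  Eve Moore: {age: 25, department: Engineering}
  Eve Davis: {age: 65, department: Engineering}
  Frank Jones: {age: 31, department: Legal}

Matches: ["Eve Wilson", "Bob Wilson"]

["Eve Wilson", "Bob Wilson"]


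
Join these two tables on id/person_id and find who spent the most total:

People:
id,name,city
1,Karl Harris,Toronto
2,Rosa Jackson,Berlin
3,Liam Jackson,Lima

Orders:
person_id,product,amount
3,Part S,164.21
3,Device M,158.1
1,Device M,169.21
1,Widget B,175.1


Join on: people.id = orders.person_id

Joined rows:
  Liam Jackson (Lima) bought Part S for $164.21
  Liam Jackson (Lima) bought Device M for $158.1
  Karl Harris (Toronto) bought Device M for $169.21
  Karl Harris (Toronto) bought Widget B for $175.1

Total per person:
  Karl Harris: $344.31
  Liam Jackson: $322.31

Top spender: Karl Harris ($344.31)

Karl Harris ($344.31)


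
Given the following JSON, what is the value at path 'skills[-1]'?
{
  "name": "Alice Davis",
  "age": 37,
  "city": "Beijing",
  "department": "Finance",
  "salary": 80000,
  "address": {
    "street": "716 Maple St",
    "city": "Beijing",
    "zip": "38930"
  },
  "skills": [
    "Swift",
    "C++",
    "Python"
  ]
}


Query: skills[-1]
Path: skills -> last element
Value: Python

Python


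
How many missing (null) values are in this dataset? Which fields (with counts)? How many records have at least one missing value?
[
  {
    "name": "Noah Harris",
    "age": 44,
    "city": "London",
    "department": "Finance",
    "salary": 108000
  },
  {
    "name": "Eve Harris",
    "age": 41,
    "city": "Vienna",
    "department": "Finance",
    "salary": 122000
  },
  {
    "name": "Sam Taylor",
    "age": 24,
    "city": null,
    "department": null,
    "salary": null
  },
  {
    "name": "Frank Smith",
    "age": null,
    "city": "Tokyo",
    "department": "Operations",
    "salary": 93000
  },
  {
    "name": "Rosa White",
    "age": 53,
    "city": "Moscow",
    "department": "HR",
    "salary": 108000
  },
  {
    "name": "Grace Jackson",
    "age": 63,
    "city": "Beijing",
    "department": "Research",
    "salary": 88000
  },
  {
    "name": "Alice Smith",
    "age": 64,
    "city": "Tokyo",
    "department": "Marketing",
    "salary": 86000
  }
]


Checking for missing (null) values in 7 records:

  Noah Harris: complete
  Eve Harris: complete
  Sam Taylor: city, department, salary
  Frank Smith: age
  Rosa White: complete
  Grace Jackson: complete
  Alice Smith: complete

Per field:
  name: 0 missing
  age: 1 missing
  city: 1 missing
  department: 1 missing
  salary: 1 missing

Total missing values: 4
Records with any missing: 2

4 missing values (age: 1, city: 1, department: 1, salary: 1); 2 incomplete records


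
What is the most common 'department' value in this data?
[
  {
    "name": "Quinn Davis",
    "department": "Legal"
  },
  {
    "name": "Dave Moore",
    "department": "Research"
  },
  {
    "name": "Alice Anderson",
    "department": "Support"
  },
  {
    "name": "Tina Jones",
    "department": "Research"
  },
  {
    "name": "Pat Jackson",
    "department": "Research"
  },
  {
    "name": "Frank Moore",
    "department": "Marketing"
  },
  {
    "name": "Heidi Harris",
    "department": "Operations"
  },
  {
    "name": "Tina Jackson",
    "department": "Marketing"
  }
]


Counting 'department' values across 8 records:

  Research: 3 ###
  Marketing: 2 ##
  Legal: 1 #
  Support: 1 #
  Operations: 1 #

Most common: Research (3 times)

Research (3 times)


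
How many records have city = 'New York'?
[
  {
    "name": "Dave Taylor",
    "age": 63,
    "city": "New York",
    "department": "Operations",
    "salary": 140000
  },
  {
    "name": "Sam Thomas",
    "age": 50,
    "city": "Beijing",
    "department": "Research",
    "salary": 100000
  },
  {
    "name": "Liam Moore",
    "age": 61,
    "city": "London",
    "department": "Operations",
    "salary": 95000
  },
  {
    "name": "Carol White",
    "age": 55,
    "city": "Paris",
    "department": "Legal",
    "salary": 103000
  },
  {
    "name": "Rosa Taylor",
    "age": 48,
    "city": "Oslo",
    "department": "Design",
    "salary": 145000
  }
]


Data: 5 records
Condition: city = 'New York'

Checking each record:
  Dave Taylor: New York MATCH
  Sam Thomas: Beijing
  Liam Moore: London
  Carol White: Paris
  Rosa Taylor: Oslo

Count: 1

1


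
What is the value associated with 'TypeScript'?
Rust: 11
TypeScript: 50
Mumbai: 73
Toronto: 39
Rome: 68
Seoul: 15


Looking up key 'TypeScript'
Value: 50

50


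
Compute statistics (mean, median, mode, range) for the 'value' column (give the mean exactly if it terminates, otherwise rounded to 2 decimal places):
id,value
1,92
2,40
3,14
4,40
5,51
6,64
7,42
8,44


Data: [92, 40, 14, 40, 51, 64, 42, 44]
Count: 8
Sum: 387
Mean: 387/8 = 48.375
Sorted: [14, 40, 40, 42, 44, 51, 64, 92]
Median: 43.0
Mode: 40 (2 times)
Range: 92 - 14 = 78
Min: 14, Max: 92

mean=48.375, median=43.0, mode=40, range=78


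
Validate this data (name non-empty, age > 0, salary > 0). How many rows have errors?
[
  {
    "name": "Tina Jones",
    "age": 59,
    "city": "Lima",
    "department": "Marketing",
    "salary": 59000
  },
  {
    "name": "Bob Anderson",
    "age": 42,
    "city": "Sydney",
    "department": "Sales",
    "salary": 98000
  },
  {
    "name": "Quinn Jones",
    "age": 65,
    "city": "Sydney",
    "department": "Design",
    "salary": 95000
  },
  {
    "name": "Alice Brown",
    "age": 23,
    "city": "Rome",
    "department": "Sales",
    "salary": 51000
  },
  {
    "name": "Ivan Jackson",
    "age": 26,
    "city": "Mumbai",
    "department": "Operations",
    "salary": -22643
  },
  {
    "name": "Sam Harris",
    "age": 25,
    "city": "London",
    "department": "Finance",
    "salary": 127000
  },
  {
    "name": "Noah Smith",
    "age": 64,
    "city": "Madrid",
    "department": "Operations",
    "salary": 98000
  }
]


Validating 7 records:
Rules: name non-empty, age > 0, salary > 0

  Row 1 (Tina Jones): OK
  Row 2 (Bob Anderson): OK
  Row 3 (Quinn Jones): OK
  Row 4 (Alice Brown): OK
  Row 5 (Ivan Jackson): negative salary: -22643
  Row 6 (Sam Harris): OK
  Row 7 (Noah Smith): OK

Total errors: 1

1 errors


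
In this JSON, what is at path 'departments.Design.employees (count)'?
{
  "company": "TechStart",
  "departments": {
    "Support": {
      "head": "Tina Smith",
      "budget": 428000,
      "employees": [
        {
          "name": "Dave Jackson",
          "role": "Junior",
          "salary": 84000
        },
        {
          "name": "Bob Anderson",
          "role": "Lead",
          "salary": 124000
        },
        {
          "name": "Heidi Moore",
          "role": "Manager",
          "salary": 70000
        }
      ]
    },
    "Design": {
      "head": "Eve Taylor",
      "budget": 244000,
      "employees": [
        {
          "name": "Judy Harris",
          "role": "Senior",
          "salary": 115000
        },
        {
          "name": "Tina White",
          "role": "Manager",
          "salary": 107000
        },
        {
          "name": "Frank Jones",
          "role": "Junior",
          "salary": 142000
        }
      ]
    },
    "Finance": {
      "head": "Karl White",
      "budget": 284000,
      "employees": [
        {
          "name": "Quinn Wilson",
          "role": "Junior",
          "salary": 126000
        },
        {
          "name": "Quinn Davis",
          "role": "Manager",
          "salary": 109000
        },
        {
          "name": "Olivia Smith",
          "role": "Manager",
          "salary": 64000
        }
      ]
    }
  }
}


Path: departments.Design.employees (count)

Navigate:
  -> departments
  -> Design
  -> employees (array, length 3)

3


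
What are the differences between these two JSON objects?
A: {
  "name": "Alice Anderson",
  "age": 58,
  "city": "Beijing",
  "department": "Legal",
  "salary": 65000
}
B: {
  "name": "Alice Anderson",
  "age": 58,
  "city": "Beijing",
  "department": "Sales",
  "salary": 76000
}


Comparing each field (in key order):
  name: same
  age: same
  city: same
  department: DIFFERENT
  salary: DIFFERENT
Differences:
  department: Legal -> Sales
  salary: 65000 -> 76000

2 field(s) changed

2 changes: department, salary


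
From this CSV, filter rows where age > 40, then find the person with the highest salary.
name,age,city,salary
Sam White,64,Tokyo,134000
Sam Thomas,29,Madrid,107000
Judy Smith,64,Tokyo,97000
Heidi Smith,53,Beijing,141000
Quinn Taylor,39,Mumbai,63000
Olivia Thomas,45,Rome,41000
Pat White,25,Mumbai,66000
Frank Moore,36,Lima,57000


Filter: age > 40
Sort by: salary (descending)

Filtered records (4):
  Heidi Smith, age 53, salary $141000
  Sam White, age 64, salary $134000
  Judy Smith, age 64, salary $97000
  Olivia Thomas, age 45, salary $41000

Highest salary: Heidi Smith ($141000)

Heidi Smith


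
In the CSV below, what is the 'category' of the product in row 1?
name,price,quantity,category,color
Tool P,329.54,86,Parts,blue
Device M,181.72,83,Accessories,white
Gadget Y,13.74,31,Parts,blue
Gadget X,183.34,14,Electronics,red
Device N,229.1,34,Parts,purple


Query: Row 1 ('Tool P'), column 'category'
Value: Parts

Parts


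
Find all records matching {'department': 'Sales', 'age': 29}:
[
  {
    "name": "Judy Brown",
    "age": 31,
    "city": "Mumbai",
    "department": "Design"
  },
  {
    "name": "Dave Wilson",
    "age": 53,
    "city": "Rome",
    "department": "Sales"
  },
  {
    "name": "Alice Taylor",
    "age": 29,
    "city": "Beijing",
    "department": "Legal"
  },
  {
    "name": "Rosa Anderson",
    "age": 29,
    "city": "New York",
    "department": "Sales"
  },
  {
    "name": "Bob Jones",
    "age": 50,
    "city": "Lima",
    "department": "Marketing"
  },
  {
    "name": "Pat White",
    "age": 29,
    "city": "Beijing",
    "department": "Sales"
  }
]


Search criteria: {'department': 'Sales', 'age': 29}

Checking 6 records:
  Judy Brown: {department: Design, age: 31}
  Dave Wilson: {department: Sales, age: 53}
  Alice Taylor: {department: Legal, age: 29}
  Rosa Anderson: {department: Sales, age: 29} <-- MATCH
  Bob Jones: {department: Marketing, age: 50}
  Pat White: {department: Sales, age: 29} <-- MATCH

Matches: ["Rosa Anderson", "Pat White"]

["Rosa Anderson", "Pat White"]


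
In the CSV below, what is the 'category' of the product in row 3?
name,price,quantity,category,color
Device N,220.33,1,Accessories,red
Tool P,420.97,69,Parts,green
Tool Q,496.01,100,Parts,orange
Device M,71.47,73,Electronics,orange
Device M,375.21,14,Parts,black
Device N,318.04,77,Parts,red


Query: Row 3 ('Tool Q'), column 'category'
Value: Parts

Parts


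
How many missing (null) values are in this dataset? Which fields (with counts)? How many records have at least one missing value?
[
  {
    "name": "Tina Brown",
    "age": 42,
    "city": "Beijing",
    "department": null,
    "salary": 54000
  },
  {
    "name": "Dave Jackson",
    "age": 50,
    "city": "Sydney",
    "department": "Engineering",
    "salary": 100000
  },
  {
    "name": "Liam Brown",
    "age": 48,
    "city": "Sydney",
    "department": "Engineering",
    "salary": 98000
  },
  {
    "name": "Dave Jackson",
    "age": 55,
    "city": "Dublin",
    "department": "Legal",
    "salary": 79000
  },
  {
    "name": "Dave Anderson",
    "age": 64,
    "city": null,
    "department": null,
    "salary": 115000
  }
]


Checking for missing (null) values in 5 records:

  Tina Brown: department
  Dave Jackson: complete
  Liam Brown: complete
  Dave Jackson: complete
  Dave Anderson: city, department

Per field:
  name: 0 missing
  age: 0 missing
  city: 1 missing
  department: 2 missing
  salary: 0 missing

Total missing values: 3
Records with any missing: 2

3 missing values (city: 1, department: 2); 2 incomplete records


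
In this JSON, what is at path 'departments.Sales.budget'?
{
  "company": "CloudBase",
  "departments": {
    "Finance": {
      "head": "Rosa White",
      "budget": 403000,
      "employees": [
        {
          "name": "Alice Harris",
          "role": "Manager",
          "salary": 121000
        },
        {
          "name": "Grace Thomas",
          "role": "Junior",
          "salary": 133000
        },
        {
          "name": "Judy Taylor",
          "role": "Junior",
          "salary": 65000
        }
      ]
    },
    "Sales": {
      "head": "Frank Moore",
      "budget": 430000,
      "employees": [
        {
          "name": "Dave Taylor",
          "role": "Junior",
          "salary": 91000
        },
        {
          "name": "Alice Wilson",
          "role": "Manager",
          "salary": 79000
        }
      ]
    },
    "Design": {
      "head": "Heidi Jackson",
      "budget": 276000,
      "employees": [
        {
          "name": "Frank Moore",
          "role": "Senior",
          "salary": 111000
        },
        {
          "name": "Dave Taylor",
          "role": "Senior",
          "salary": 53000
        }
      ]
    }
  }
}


Path: departments.Sales.budget

Navigate:
  -> departments
  -> Sales
  -> budget = 430000

430000


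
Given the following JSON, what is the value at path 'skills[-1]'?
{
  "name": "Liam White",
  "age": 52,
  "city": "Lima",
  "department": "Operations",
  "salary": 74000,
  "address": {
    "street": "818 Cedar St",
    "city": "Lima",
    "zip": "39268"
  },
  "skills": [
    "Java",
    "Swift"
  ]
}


Query: skills[-1]
Path: skills -> last element
Value: Swift

Swift


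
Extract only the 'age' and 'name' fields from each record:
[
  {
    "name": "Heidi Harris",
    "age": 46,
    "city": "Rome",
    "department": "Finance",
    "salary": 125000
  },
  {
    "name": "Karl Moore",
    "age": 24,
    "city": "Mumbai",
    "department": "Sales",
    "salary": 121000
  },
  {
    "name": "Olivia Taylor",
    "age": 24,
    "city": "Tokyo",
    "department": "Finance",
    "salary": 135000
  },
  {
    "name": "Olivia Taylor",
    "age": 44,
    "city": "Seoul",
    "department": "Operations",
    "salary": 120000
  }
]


Original: 4 records with fields: name, age, city, department, salary
Keep: ['age', 'name']
Drop: ['city', 'department', 'salary']
Result: 4 records, 2 fields each

[
  {
    "age": 46,
    "name": "Heidi Harris"
  },
  {
    "age": 24,
    "name": "Karl Moore"
  },
  {
    "age": 24,
    "name": "Olivia Taylor"
  },
  {
    "age": 44,
    "name": "Olivia Taylor"
  }
]


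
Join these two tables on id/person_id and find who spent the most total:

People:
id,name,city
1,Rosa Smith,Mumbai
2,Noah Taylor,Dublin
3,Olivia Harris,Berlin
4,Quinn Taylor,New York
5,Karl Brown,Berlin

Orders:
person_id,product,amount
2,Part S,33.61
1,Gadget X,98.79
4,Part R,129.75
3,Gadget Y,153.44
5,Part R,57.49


Join on: people.id = orders.person_id

Joined rows:
  Noah Taylor (Dublin) bought Part S for $33.61
  Rosa Smith (Mumbai) bought Gadget X for $98.79
  Quinn Taylor (New York) bought Part R for $129.75
  Olivia Harris (Berlin) bought Gadget Y for $153.44
  Karl Brown (Berlin) bought Part R for $57.49

Total per person:
  Olivia Harris: $153.44
  Quinn Taylor: $129.75
  Rosa Smith: $98.79
  Karl Brown: $57.49
  Noah Taylor: $33.61

Top spender: Olivia Harris ($153.44)

Olivia Harris ($153.44)


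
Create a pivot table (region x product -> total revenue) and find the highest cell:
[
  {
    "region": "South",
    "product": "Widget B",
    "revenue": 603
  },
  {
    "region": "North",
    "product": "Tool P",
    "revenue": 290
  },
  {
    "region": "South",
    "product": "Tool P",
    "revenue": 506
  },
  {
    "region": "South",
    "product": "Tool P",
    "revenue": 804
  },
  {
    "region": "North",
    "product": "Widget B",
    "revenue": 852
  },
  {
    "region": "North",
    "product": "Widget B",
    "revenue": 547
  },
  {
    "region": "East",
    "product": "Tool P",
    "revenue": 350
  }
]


Pivot: region (rows) x product (columns) -> total revenue

     Tool P        Widget B    
East           350             0  
North          290          1399  
South         1310           603  

Highest: North / Widget B = $1399

North / Widget B = $1399


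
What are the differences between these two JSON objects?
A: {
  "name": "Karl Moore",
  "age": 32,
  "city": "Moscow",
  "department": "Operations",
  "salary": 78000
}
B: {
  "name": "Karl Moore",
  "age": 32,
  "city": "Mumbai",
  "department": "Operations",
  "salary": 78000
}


Comparing each field (in key order):
  name: same
  age: same
  city: DIFFERENT
  department: same
  salary: same
Differences:
  city: Moscow -> Mumbai

1 field(s) changed

1 change: city


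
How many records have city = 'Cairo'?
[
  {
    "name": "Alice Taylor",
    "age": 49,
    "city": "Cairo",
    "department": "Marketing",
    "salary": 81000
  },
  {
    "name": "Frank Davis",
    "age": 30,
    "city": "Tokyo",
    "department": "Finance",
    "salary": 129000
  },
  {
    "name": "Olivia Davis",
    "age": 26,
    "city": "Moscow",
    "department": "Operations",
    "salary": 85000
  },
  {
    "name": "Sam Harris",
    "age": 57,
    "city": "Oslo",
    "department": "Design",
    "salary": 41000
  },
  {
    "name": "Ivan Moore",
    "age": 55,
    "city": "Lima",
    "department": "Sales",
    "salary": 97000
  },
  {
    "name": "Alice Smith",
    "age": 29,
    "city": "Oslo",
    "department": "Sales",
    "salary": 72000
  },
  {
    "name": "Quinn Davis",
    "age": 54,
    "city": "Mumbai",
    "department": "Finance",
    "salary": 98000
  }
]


Data: 7 records
Condition: city = 'Cairo'

Checking each record:
  Alice Taylor: Cairo MATCH
  Frank Davis: Tokyo
  Olivia Davis: Moscow
  Sam Harris: Oslo
  Ivan Moore: Lima
  Alice Smith: Oslo
  Quinn Davis: Mumbai

Count: 1

1


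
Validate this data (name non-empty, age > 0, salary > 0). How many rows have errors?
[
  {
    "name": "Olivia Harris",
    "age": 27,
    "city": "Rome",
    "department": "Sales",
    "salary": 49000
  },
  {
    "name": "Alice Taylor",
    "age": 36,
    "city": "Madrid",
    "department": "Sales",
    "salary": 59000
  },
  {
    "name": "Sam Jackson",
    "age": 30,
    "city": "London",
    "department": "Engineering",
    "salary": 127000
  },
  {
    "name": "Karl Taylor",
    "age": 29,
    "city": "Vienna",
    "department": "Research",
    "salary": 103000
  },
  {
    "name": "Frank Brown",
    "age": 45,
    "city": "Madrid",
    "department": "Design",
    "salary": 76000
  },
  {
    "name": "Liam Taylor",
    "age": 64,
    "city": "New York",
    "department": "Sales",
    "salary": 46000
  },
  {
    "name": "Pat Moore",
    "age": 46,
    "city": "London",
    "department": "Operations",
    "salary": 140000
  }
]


Validating 7 records:
Rules: name non-empty, age > 0, salary > 0

  Row 1 (Olivia Harris): OK
  Row 2 (Alice Taylor): OK
  Row 3 (Sam Jackson): OK
  Row 4 (Karl Taylor): OK
  Row 5 (Frank Brown): OK
  Row 6 (Liam Taylor): OK
  Row 7 (Pat Moore): OK

Total errors: 0

0 errors


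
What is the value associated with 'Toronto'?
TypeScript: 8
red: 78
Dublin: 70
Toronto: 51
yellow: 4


Looking up key 'Toronto'
Value: 51

51


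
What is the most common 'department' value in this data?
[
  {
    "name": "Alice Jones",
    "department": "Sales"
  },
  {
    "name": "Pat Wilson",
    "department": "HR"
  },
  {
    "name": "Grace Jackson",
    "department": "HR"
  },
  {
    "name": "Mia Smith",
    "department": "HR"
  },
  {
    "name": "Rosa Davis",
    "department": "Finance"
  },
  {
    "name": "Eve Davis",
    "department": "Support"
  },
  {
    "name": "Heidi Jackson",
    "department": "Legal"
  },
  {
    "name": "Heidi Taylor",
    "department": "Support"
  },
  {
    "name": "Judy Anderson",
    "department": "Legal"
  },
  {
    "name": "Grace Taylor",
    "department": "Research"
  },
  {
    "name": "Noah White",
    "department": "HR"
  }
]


Counting 'department' values across 11 records:

  HR: 4 ####
  Support: 2 ##
  Legal: 2 ##
  Sales: 1 #
  Finance: 1 #
  Research: 1 #

Most common: HR (4 times)

HR (4 times)


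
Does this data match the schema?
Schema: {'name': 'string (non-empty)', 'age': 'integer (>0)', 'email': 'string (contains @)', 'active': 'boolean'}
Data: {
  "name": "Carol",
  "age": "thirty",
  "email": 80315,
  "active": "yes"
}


Validating each field against schema:
  name: OK (non-empty string)
  age: FAIL ("thirty" is not an integer)
  email: FAIL (80315 is not a string)
  active: FAIL ("yes" is not a boolean)

Result: INVALID (3 errors: age, email, active)

INVALID (3 errors: age, email, active)


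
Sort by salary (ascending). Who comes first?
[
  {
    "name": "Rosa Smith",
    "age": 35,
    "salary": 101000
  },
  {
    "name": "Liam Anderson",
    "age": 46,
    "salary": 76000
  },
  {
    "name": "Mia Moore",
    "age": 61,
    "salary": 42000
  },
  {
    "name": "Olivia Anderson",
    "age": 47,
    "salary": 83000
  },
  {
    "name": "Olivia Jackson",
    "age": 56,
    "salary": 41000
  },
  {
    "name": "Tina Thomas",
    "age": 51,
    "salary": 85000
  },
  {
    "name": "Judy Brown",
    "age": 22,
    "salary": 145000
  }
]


Sort by: salary (ascending)

Sorted order:
  1. Olivia Jackson (salary = 41000)
  2. Mia Moore (salary = 42000)
  3. Liam Anderson (salary = 76000)
  4. Olivia Anderson (salary = 83000)
  5. Tina Thomas (salary = 85000)
  6. Rosa Smith (salary = 101000)
  7. Judy Brown (salary = 145000)

First: Olivia Jackson

Olivia Jackson


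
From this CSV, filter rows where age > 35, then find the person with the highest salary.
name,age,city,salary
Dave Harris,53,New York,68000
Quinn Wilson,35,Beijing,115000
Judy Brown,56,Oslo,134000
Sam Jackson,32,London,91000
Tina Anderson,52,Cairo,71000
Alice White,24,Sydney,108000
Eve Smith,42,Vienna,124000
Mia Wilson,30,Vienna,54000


Filter: age > 35
Sort by: salary (descending)

Filtered records (4):
  Judy Brown, age 56, salary $134000
  Eve Smith, age 42, salary $124000
  Tina Anderson, age 52, salary $71000
  Dave Harris, age 53, salary $68000

Highest salary: Judy Brown ($134000)

Judy Brown


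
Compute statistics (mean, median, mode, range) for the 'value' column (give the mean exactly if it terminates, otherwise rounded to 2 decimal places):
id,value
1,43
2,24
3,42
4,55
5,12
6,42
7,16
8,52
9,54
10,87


Data: [43, 24, 42, 55, 12, 42, 16, 52, 54, 87]
Count: 10
Sum: 427
Mean: 427/10 = 42.7
Sorted: [12, 16, 24, 42, 42, 43, 52, 54, 55, 87]
Median: 42.5
Mode: 42 (2 times)
Range: 87 - 12 = 75
Min: 12, Max: 87

mean=42.7, median=42.5, mode=42, range=75


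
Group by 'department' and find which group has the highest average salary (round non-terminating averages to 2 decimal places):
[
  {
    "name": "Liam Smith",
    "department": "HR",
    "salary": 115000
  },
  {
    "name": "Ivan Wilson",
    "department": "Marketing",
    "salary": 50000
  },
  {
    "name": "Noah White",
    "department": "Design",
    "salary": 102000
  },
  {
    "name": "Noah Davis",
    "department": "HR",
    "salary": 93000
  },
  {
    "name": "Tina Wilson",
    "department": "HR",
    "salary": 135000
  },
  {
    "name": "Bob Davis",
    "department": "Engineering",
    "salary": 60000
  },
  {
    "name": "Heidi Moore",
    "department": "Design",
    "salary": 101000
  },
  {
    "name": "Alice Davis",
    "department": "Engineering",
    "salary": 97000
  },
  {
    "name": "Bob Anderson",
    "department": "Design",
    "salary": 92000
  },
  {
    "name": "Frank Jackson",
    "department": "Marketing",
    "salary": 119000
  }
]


Group by: department

Groups:
  Design: 3 people, avg salary = 295000/3 ≈ $98333.33
  Engineering: 2 people, avg salary = 157000/2 = $78500
  HR: 3 people, avg salary = 343000/3 ≈ $114333.33
  Marketing: 2 people, avg salary = 169000/2 = $84500

Highest average salary: HR (≈$114333.33)

HR (≈$114333.33)


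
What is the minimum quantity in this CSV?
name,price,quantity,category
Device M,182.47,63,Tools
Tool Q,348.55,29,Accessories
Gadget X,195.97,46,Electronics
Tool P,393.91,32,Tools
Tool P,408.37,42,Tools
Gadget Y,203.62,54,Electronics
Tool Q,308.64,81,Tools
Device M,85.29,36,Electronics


Computing minimum quantity:
Values: [63, 29, 46, 32, 42, 54, 81, 36]
Min = 29

29


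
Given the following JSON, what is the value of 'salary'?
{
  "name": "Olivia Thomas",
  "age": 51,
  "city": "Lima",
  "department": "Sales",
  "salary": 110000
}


Looking up field 'salary'
Value: 110000

110000


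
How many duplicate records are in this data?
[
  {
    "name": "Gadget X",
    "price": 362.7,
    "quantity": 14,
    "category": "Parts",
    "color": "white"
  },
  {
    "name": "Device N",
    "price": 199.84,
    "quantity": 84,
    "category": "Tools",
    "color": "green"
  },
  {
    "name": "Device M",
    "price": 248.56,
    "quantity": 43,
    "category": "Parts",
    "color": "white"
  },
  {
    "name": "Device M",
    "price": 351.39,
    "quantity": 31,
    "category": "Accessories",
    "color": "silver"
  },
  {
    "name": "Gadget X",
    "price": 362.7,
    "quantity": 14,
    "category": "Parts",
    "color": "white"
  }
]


Checking 5 records for duplicates:

  Row 1: Gadget X ($362.7, qty 14)
  Row 2: Device N ($199.84, qty 84)
  Row 3: Device M ($248.56, qty 43)
  Row 4: Device M ($351.39, qty 31)
  Row 5: Gadget X ($362.7, qty 14) <-- DUPLICATE

Duplicates found: 1
Unique records: 4

1 duplicates, 4 unique


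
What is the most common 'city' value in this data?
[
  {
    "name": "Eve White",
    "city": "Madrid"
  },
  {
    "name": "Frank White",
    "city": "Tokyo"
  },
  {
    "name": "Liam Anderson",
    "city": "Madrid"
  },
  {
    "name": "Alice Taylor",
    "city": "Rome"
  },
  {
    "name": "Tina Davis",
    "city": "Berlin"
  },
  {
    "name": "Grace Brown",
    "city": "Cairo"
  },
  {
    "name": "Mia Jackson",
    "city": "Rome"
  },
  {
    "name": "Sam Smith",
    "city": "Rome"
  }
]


Counting 'city' values across 8 records:

  Rome: 3 ###
  Madrid: 2 ##
  Tokyo: 1 #
  Berlin: 1 #
  Cairo: 1 #

Most common: Rome (3 times)

Rome (3 times)


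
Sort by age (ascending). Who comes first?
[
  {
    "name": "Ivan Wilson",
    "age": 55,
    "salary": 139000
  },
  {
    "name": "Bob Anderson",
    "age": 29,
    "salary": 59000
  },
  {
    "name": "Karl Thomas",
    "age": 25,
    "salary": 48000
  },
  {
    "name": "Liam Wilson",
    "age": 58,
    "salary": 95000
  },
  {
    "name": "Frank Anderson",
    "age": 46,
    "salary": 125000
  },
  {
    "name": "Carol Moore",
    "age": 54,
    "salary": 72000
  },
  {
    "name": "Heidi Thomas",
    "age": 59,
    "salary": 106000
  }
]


Sort by: age (ascending)

Sorted order:
  1. Karl Thomas (age = 25)
  2. Bob Anderson (age = 29)
  3. Frank Anderson (age = 46)
  4. Carol Moore (age = 54)
  5. Ivan Wilson (age = 55)
  6. Liam Wilson (age = 58)
  7. Heidi Thomas (age = 59)

First: Karl Thomas

Karl Thomas


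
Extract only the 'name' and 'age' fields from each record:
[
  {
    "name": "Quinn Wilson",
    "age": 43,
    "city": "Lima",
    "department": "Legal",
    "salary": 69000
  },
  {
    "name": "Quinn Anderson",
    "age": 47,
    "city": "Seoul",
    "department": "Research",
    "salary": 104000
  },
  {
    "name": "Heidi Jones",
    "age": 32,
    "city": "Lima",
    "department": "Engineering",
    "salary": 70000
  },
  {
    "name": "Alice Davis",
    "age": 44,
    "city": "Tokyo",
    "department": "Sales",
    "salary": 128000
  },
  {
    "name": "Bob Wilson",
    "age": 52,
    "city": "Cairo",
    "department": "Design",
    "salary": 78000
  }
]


Original: 5 records with fields: name, age, city, department, salary
Keep: ['name', 'age']
Drop: ['city', 'department', 'salary']
Result: 5 records, 2 fields each

[
  {
    "name": "Quinn Wilson",
    "age": 43
  },
  {
    "name": "Quinn Anderson",
    "age": 47
  },
  {
    "name": "Heidi Jones",
    "age": 32
  },
  {
    "name": "Alice Davis",
    "age": 44
  },
  {
    "name": "Bob Wilson",
    "age": 52
  }
]


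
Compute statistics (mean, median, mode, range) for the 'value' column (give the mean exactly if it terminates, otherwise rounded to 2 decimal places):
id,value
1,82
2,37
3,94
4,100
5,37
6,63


Data: [82, 37, 94, 100, 37, 63]
Count: 6
Sum: 413
Mean: 413/6 ≈ 68.83 (rounded to 2 decimal places)
Sorted: [37, 37, 63, 82, 94, 100]
Median: 72.5
Mode: 37 (2 times)
Range: 100 - 37 = 63
Min: 37, Max: 100

mean≈68.83, median=72.5, mode=37, range=63


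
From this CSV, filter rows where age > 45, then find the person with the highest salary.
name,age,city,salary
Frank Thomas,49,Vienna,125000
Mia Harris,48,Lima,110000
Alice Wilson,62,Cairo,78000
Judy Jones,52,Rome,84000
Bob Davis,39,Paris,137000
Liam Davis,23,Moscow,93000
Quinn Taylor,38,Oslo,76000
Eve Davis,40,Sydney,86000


Filter: age > 45
Sort by: salary (descending)

Filtered records (4):
  Frank Thomas, age 49, salary $125000
  Mia Harris, age 48, salary $110000
  Judy Jones, age 52, salary $84000
  Alice Wilson, age 62, salary $78000

Highest salary: Frank Thomas ($125000)

Frank Thomas


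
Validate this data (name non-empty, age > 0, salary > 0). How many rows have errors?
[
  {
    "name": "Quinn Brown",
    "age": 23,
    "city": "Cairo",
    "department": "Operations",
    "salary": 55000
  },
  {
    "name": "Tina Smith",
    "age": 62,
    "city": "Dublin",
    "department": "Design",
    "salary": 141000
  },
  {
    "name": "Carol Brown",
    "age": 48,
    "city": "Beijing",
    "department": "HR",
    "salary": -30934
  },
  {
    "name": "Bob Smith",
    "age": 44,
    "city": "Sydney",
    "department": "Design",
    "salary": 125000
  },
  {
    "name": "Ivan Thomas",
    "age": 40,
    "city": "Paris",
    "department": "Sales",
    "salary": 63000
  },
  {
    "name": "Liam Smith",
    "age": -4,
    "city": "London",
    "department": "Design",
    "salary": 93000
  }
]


Validating 6 records:
Rules: name non-empty, age > 0, salary > 0

  Row 1 (Quinn Brown): OK
  Row 2 (Tina Smith): OK
  Row 3 (Carol Brown): negative salary: -30934
  Row 4 (Bob Smith): OK
  Row 5 (Ivan Thomas): OK
  Row 6 (Liam Smith): negative age: -4

Total errors: 2

2 errors


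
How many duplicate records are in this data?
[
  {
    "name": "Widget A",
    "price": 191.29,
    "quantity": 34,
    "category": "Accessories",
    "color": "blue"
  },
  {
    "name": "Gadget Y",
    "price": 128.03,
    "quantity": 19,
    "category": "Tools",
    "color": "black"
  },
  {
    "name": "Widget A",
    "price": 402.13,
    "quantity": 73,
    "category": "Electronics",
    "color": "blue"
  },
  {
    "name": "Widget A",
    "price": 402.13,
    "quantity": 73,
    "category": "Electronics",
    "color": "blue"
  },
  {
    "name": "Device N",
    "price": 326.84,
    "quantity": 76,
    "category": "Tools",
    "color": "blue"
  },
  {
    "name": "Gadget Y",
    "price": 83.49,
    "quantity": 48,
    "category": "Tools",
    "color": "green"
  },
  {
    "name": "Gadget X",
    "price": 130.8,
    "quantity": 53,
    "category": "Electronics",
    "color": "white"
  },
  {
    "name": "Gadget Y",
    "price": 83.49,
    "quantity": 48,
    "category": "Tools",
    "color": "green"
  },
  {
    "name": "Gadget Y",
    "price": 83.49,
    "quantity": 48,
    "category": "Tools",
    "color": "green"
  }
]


Checking 9 records for duplicates:

  Row 1: Widget A ($191.29, qty 34)
  Row 2: Gadget Y ($128.03, qty 19)
  Row 3: Widget A ($402.13, qty 73)
  Row 4: Widget A ($402.13, qty 73) <-- DUPLICATE
  Row 5: Device N ($326.84, qty 76)
  Row 6: Gadget Y ($83.49, qty 48)
  Row 7: Gadget X ($130.8, qty 53)
  Row 8: Gadget Y ($83.49, qty 48) <-- DUPLICATE
  Row 9: Gadget Y ($83.49, qty 48) <-- DUPLICATE

Duplicates found: 3
Unique records: 6

3 duplicates, 6 unique


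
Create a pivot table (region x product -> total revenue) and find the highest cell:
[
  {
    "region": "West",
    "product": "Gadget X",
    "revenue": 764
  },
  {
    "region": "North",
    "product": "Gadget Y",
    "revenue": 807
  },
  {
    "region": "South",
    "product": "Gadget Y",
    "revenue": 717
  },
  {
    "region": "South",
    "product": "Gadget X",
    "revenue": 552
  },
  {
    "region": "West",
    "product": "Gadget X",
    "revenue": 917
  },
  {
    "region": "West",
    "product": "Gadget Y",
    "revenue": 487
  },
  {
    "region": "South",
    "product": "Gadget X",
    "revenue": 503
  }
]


Pivot: region (rows) x product (columns) -> total revenue

     Gadget X      Gadget Y    
North            0           807  
South         1055           717  
West          1681           487  

Highest: West / Gadget X = $1681

West / Gadget X = $1681


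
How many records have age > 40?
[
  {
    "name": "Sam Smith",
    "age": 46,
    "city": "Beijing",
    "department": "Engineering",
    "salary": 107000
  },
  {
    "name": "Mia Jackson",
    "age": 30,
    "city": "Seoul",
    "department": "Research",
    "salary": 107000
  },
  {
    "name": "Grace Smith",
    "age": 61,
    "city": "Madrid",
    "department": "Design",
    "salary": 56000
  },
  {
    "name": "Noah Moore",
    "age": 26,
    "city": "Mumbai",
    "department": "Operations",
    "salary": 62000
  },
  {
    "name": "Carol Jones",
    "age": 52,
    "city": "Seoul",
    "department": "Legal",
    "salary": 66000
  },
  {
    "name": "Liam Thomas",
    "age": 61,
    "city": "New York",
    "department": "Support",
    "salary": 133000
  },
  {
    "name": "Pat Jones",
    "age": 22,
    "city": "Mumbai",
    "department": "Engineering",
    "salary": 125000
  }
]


Data: 7 records
Condition: age > 40

Checking each record:
  Sam Smith: 46 MATCH
  Mia Jackson: 30
  Grace Smith: 61 MATCH
  Noah Moore: 26
  Carol Jones: 52 MATCH
  Liam Thomas: 61 MATCH
  Pat Jones: 22

Count: 4

4


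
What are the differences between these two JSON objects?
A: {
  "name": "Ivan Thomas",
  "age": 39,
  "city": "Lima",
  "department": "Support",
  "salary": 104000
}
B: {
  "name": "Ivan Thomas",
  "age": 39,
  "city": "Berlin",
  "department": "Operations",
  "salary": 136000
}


Comparing each field (in key order):
  name: same
  age: same
  city: DIFFERENT
  department: DIFFERENT
  salary: DIFFERENT
Differences:
  city: Lima -> Berlin
  department: Support -> Operations
  salary: 104000 -> 136000

3 field(s) changed

3 changes: city, department, salary


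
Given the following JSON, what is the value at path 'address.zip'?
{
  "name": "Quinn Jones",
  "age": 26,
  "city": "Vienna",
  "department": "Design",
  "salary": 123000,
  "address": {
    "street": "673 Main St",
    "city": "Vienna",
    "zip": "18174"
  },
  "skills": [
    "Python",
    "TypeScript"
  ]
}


Query: address.zip
Path: address -> zip
Value: 18174

18174


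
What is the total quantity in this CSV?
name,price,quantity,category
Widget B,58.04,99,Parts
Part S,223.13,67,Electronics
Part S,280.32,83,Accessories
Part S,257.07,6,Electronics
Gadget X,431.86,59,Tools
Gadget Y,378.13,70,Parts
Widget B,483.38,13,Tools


Computing total quantity:
Values: [99, 67, 83, 6, 59, 70, 13]
Sum = 397

397


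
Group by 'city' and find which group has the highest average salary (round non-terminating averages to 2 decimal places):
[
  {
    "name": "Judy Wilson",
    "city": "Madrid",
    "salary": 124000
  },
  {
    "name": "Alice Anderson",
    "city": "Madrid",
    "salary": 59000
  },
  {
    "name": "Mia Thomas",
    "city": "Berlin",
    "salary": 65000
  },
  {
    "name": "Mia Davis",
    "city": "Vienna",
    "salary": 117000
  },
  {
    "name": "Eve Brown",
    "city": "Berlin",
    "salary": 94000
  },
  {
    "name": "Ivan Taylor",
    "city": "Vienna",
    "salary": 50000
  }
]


Group by: city

Groups:
  Berlin: 2 people, avg salary = 159000/2 = $79500
  Madrid: 2 people, avg salary = 183000/2 = $91500
  Vienna: 2 people, avg salary = 167000/2 = $83500

Highest average salary: Madrid ($91500)

Madrid ($91500)
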